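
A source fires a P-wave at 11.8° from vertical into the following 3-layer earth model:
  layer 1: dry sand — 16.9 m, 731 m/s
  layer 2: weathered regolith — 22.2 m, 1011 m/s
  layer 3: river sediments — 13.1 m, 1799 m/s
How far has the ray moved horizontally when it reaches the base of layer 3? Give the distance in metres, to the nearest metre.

18 m

Apply Snell's law at each interface; in layer i the horizontal offset is hᵢ·tan θᵢ.
Layer 1: θ = 11.80°; offset = 16.9·tan 11.80° = 3.531 m.
Layer 2: sin θ = 1011·sin 11.8°/731 = 0.2828, θ = 16.43°; offset = 22.2·tan 16.43° = 6.546 m.
Layer 3: sin θ = 1799·sin 11.8°/731 = 0.5033, θ = 30.22°; offset = 13.1·tan 30.22° = 7.629 m.
Summing the layer offsets gives 17.706 m.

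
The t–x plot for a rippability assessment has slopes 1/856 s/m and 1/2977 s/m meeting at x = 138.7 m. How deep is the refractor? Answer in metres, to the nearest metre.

h = (x_cross/2)·√((V₂−V₁)/(V₂+V₁)).
(V₂−V₁)/(V₂+V₁) = (2977−856)/(2977+856) = 0.5534; √ = 0.7439.
h = (138.7/2)·0.7439 = 51.59 m.

52 m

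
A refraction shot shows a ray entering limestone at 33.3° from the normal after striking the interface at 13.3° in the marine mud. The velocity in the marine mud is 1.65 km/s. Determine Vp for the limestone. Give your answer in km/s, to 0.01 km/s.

Snell's law: sin 13.3°/V₁ = sin 33.3°/V₂.
V₂ = V₁·sin 33.3°/sin 13.3° = 1.65 × 2.3865 = 3.94 km/s.

3.94 km/s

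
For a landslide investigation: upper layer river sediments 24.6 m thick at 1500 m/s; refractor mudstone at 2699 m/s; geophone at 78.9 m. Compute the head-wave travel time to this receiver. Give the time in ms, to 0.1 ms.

θ_c = arcsin(V₁/V₂) = arcsin(1500/2699) = 33.76°, cos θ_c = 0.8313.
Intercept time tᵢ = 2h cos θ_c / V₁ = 2·24.6·0.8313/1500 = 0.02727 s.
t = x/V₂ + tᵢ = 78.9/2699 + 0.02727 = 0.05650 s.

56.5 ms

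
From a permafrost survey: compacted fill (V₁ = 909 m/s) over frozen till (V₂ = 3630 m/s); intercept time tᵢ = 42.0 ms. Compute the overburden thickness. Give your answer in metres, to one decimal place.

19.7 m

θ_c = arcsin(909/3630) = 14.50°; cos θ_c = 0.9681.
tᵢ = 2h cos θ_c/V₁ ⇒ h = tᵢ·V₁/(2 cos θ_c) = 0.042·909/(2·0.9681) = 19.72 m.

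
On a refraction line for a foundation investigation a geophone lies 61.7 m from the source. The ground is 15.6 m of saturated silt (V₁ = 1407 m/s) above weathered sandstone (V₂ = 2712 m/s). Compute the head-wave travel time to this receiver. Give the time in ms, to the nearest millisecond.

t = x/V₂ + 2h·√(V₂²−V₁²)/(V₁V₂).
√(V₂²−V₁²) = √(2712²−1407²) = 2318.5 m/s; delay term = 2·15.6·2318.5/(1407·2712) = 0.01896 s.
t = 61.7/2712 + 0.01896 = 0.04171 s.

42 ms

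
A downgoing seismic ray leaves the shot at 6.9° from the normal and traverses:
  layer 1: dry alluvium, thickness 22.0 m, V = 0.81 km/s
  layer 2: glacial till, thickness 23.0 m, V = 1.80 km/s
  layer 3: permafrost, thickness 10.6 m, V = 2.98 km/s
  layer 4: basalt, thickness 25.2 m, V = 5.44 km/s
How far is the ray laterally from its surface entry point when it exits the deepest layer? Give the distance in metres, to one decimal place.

48.7 m

Apply Snell's law at each interface; in layer i the horizontal offset is hᵢ·tan θᵢ.
Layer 1: θ = 6.90°; offset = 22.0·tan 6.90° = 2.662 m.
Layer 2: sin θ = 1.80·sin 6.9°/0.81 = 0.2670, θ = 15.48°; offset = 23.0·tan 15.48° = 6.372 m.
Layer 3: sin θ = 2.98·sin 6.9°/0.81 = 0.4420, θ = 26.23°; offset = 10.6·tan 26.23° = 5.223 m.
Layer 4: sin θ = 5.44·sin 6.9°/0.81 = 0.8068, θ = 53.79°; offset = 25.2·tan 53.79° = 34.417 m.
Summing the layer offsets gives 48.674 m.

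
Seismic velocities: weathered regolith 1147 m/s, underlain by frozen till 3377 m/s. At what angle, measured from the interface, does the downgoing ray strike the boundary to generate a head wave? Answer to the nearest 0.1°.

70.1°

At critical incidence the refracted ray runs along the interface (θ₂ = 90°), so sin θ_c = V₁/V₂.
θ_c = arcsin(1147/3377) = arcsin 0.3397 = 19.86°.
Measured from the interface: 90° − 19.86° = 70.14°.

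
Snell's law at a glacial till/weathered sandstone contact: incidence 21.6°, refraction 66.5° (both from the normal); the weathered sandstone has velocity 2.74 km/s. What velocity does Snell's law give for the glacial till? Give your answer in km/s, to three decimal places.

1.100 km/s

Snell's law: sin 21.6°/V₁ = sin 66.5°/V₂.
V₁ = V₂·sin 21.6°/sin 66.5° = 2.74 × 0.4014 = 1.100 km/s.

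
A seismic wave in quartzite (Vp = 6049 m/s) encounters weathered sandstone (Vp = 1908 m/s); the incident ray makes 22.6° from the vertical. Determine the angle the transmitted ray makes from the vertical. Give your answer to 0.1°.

Snell's law: sin θ₂ = (V₂/V₁)·sin θ₁ = (1908/6049)·sin 22.6° = 0.1212.
θ₂ = arcsin 0.1212 = 6.96° from the normal.

7.0°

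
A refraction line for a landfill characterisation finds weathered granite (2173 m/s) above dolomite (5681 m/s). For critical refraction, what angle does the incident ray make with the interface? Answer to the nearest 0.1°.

67.5°

Critical incidence: sin θ_c = V₁/V₂ = 2173/5681 = 0.3825.
θ_c = arcsin 0.3825 = 22.49°.
Measured from the interface: 90° − 22.49° = 67.51°.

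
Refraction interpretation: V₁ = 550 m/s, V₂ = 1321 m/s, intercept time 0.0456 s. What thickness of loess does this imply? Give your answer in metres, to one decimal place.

13.8 m

θ_c = arcsin(550/1321) = 24.60°; cos θ_c = 0.9092.
tᵢ = 2h cos θ_c/V₁ ⇒ h = tᵢ·V₁/(2 cos θ_c) = 0.0456·550/(2·0.9092) = 13.79 m.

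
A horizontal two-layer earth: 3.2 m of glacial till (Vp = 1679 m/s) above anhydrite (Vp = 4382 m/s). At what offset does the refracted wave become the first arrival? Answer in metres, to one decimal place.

θ_c = arcsin(1679/4382) = 22.53°, so cos θ_c = 0.9237 and tᵢ = 2h cos θ_c/V₁ = 0.0035 s.
At crossover x/V₁ = x/V₂ + tᵢ ⇒ x = tᵢ/(1/V₁ − 1/V₂) = 0.00352/(5.9559e-04 − 2.2821e-04) = 9.58 m.

9.6 m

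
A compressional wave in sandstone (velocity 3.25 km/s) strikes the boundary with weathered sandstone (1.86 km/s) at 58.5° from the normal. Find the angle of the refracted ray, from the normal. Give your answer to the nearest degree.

Snell's law: sin θ₂ = (V₂/V₁)·sin θ₁ = (1.86/3.25)·sin 58.5° = 0.4880.
θ₂ = arcsin 0.4880 = 29.21° from the normal.

29°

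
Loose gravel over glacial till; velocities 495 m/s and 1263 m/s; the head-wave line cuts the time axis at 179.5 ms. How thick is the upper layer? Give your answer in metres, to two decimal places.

48.29 m

θ_c = arcsin(495/1263) = 23.07°; cos θ_c = 0.9200.
tᵢ = 2h cos θ_c/V₁ ⇒ h = tᵢ·V₁/(2 cos θ_c) = 0.1795·495/(2·0.9200) = 48.29 m.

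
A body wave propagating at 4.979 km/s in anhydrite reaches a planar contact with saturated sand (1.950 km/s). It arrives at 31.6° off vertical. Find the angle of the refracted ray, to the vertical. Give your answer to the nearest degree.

Snell's law: sin θ₂ = (V₂/V₁)·sin θ₁ = (1.950/4.979)·sin 31.6° = 0.2052.
θ₂ = arcsin 0.2052 = 11.84° from the normal.

12°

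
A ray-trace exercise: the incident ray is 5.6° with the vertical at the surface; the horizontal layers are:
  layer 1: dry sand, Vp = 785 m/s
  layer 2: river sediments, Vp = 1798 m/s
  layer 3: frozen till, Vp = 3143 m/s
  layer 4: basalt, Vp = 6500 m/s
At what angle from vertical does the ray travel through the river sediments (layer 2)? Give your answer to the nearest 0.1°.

Snell's law across each interface conserves sin θ / V, so sin θ_2 = V_2·sin θ₁/V₁.
sin θ_2 = 1798 × sin 5.6° / 785 = 0.2235.
θ_2 = arcsin 0.2235 = 12.92°.

12.9°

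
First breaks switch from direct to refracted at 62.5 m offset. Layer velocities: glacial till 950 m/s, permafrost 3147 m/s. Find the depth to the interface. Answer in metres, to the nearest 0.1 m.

22.9 m

h = (x_cross/2)·√((V₂−V₁)/(V₂+V₁)).
(V₂−V₁)/(V₂+V₁) = (3147−950)/(3147+950) = 0.5362; √ = 0.7323.
h = (62.5/2)·0.7323 = 22.88 m.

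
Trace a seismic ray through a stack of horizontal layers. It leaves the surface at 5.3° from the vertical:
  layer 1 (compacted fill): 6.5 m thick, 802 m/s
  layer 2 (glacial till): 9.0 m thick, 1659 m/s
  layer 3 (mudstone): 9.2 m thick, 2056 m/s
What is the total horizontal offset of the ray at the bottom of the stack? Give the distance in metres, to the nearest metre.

Apply Snell's law at each interface; in layer i the horizontal offset is hᵢ·tan θᵢ.
Layer 1: θ = 5.30°; offset = 6.5·tan 5.30° = 0.603 m.
Layer 2: sin θ = 1659·sin 5.3°/802 = 0.1911, θ = 11.02°; offset = 9.0·tan 11.02° = 1.752 m.
Layer 3: sin θ = 2056·sin 5.3°/802 = 0.2368, θ = 13.70°; offset = 9.2·tan 13.70° = 2.242 m.
Σ offsets = 4.597 m.

5 m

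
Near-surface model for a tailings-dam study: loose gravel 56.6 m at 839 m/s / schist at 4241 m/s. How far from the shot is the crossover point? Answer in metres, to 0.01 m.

x_cross = 2h·√((V₂+V₁)/(V₂−V₁)).
(V₂+V₁)/(V₂−V₁) = (4241+839)/(4241−839) = 1.4932; √ = 1.2220.
x_cross = 2·56.6·1.2220 = 138.33 m.

138.33 m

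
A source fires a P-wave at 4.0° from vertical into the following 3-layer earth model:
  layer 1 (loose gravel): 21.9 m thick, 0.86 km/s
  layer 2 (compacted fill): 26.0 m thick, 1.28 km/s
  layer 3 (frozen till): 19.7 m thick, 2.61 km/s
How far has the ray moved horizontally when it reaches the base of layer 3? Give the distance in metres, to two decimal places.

8.51 m

Ray parameter p = sin 4.0° / 0.86 km/s = 8.1112e-02 s/km.
Layer 1: θ = 4.00°; offset = 21.9·tan 4.00° = 1.5314 m.
Layer 2: sin θ = p·1.28 = 0.1038 → θ = 5.96°; offset = 26.0·tan 5.96° = 2.7141 m.
Layer 3: sin θ = p·2.61 = 0.2117 → θ = 12.22°; offset = 19.7·tan 12.22° = 4.2673 m.
Σ offsets = 8.5127 m.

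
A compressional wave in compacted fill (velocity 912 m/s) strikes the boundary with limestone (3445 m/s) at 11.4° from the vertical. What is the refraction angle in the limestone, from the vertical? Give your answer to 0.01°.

48.30°

Snell's law: sin θ₂ = (V₂/V₁)·sin θ₁ = (3445/912)·sin 11.4° = 0.7466.
θ₂ = sin⁻¹(0.7466) = 48.30° (from vertical).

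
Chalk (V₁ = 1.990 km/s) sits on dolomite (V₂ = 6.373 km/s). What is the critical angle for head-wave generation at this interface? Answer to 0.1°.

18.2°

Critical incidence: sin θ_c = V₁/V₂ = 1.990/6.373 = 0.3123.
θ_c = arcsin 0.3123 = 18.20°.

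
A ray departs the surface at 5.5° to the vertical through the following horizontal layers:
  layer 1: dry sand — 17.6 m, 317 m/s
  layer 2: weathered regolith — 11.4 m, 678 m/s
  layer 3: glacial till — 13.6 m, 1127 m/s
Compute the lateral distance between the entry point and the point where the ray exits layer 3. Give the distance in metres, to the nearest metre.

p = sin θ₁/V₁ = sin 5.5°/317 = 3.0235e-04 s/m is conserved through the stack.
Layer 1: θ = 5.50°; offset = 17.6·tan 5.50° = 1.695 m.
Layer 2: sin θ = p·678 = 0.2050 → θ = 11.83°; offset = 11.4·tan 11.83° = 2.388 m.
Layer 3: sin θ = p·1127 = 0.3408 → θ = 19.92°; offset = 13.6·tan 19.92° = 4.929 m.
Σ offsets = 9.012 m.

9 m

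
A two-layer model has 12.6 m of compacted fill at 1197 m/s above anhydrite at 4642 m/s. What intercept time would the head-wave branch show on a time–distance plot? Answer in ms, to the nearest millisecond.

20 ms

θ_c = arcsin(V₁/V₂) = arcsin(1197/4642) = 14.94°; cos θ_c = 0.9662.
tᵢ = 2h·cos θ_c / V₁ = 2·12.6·0.9662 / 1197 = 0.02034 s.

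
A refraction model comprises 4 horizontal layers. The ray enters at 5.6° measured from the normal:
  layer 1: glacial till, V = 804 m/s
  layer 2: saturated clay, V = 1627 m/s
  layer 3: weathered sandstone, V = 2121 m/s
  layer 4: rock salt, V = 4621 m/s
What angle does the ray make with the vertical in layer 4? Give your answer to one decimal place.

34.1°

Snell's law across each interface conserves sin θ / V, so sin θ_4 = V_4·sin θ₁/V₁.
sin θ_4 = 4621 × sin 5.6° / 804 = 0.5609.
θ_4 = arcsin 0.5609 = 34.12°.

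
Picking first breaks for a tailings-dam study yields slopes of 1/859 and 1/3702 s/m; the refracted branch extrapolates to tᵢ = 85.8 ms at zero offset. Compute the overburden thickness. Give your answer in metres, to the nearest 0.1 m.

θ_c = arcsin(859/3702) = 13.42°; cos θ_c = 0.9727.
tᵢ = 2h cos θ_c/V₁ ⇒ h = tᵢ·V₁/(2 cos θ_c) = 0.0858·859/(2·0.9727) = 37.89 m.

37.9 m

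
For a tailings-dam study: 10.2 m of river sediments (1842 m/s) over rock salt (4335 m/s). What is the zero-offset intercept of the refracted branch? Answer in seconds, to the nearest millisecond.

0.010 s

θ_c = arcsin(V₁/V₂) = arcsin(1842/4335) = 25.15°; cos θ_c = 0.9052.
tᵢ = 2h·cos θ_c / V₁ = 2·10.2·0.9052 / 1842 = 0.01003 s.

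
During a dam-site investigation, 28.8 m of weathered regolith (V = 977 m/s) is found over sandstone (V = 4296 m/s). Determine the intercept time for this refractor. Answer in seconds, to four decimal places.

θ_c = arcsin(V₁/V₂) = arcsin(977/4296) = 13.15°; cos θ_c = 0.9738.
tᵢ = 2h·cos θ_c / V₁ = 2·28.8·0.9738 / 977 = 0.05741 s.

0.0574 s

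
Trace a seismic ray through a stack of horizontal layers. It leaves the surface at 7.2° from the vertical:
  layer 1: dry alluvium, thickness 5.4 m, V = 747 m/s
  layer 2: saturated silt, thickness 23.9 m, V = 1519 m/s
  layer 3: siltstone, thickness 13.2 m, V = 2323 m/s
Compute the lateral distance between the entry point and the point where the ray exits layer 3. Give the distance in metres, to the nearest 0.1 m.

12.6 m

p = sin θ₁/V₁ = sin 7.2°/747 = 1.6778e-04 s/m is conserved through the stack.
Layer 1: θ = 7.20°; offset = 5.4·tan 7.20° = 0.682 m.
Layer 2: sin θ = p·1519 = 0.2549 → θ = 14.77°; offset = 23.9·tan 14.77° = 6.299 m.
Layer 3: sin θ = p·2323 = 0.3898 → θ = 22.94°; offset = 13.2·tan 22.94° = 5.587 m.
Total horizontal offset = 12.568 m.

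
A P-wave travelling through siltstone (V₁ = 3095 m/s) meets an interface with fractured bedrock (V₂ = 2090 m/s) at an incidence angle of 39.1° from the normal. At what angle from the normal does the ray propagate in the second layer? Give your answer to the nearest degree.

25°

Snell's law: sin θ₂ = (V₂/V₁)·sin θ₁ = (2090/3095)·sin 39.1° = 0.4259.
θ₂ = arcsin 0.4259 = 25.21° from the normal.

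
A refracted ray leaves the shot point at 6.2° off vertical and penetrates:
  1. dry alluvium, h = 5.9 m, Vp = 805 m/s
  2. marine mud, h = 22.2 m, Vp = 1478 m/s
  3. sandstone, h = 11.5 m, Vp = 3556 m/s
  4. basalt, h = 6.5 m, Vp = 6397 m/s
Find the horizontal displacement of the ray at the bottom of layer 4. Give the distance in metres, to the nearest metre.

22 m

Apply Snell's law at each interface; in layer i the horizontal offset is hᵢ·tan θᵢ.
Layer 1: θ = 6.20°; offset = 5.9·tan 6.20° = 0.641 m.
Layer 2: sin θ = 1478·sin 6.2°/805 = 0.1983, θ = 11.44°; offset = 22.2·tan 11.44° = 4.491 m.
Layer 3: sin θ = 3556·sin 6.2°/805 = 0.4771, θ = 28.49°; offset = 11.5·tan 28.49° = 6.243 m.
Layer 4: sin θ = 6397·sin 6.2°/805 = 0.8582, θ = 59.12°; offset = 6.5·tan 59.12° = 10.868 m.
Summing the layer offsets gives 22.243 m.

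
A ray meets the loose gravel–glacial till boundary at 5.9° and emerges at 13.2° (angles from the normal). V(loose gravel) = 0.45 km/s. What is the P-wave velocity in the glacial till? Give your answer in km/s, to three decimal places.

1.000 km/s

sin 5.9° = 0.1028; sin 13.2° = 0.2284.
V₂ = V₁·(sin θ₂/sin θ₁) = 0.45·(0.2284/0.1028) = 1.000 km/s.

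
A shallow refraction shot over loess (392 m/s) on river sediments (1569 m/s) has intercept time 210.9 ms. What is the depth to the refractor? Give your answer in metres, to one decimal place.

θ_c = arcsin(392/1569) = 14.47°; cos θ_c = 0.9683.
tᵢ = 2h cos θ_c/V₁ ⇒ h = tᵢ·V₁/(2 cos θ_c) = 0.2109·392/(2·0.9683) = 42.69 m.

42.7 m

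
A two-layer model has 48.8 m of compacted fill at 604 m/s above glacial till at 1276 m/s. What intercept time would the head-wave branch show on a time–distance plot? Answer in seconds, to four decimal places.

0.1423 s

tᵢ = 2h·√(V₂²−V₁²)/(V₁V₂).
√(V₂²−V₁²) = √(1276²−604²) = 1124.0 m/s.
tᵢ = 2·48.8·1124.0/(604·1276) = 0.14234 s.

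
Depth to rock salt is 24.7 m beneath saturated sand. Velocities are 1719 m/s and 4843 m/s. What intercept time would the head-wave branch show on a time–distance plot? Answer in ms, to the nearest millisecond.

27 ms

θ_c = arcsin(V₁/V₂) = arcsin(1719/4843) = 20.79°; cos θ_c = 0.9349.
tᵢ = 2h·cos θ_c / V₁ = 2·24.7·0.9349 / 1719 = 0.02687 s.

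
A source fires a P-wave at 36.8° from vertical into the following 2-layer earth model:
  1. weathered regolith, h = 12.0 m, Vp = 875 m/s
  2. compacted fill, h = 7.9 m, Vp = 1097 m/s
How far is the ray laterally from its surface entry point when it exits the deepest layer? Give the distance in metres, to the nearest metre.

Apply Snell's law at each interface; in layer i the horizontal offset is hᵢ·tan θᵢ.
Layer 1: θ = 36.80°; offset = 12.0·tan 36.80° = 8.977 m.
Layer 2: sin θ = 1097·sin 36.8°/875 = 0.7510, θ = 48.68°; offset = 7.9·tan 48.68° = 8.985 m.
Σ offsets = 17.962 m.

18 m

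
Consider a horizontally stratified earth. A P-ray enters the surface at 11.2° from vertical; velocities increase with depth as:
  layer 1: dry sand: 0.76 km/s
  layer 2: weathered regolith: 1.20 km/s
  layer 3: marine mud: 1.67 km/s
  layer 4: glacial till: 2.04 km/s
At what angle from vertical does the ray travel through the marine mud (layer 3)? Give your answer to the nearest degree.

Snell's law across each interface conserves sin θ / V, so sin θ_3 = V_3·sin θ₁/V₁.
sin θ_3 = 1.67 × sin 11.2° / 0.76 = 0.4268.
θ_3 = arcsin 0.4268 = 25.26°.

25°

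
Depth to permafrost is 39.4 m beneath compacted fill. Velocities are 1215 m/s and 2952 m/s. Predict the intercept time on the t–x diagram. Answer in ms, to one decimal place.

59.1 ms

tᵢ = 2h·√(V₂²−V₁²)/(V₁V₂).
√(V₂²−V₁²) = √(2952²−1215²) = 2690.4 m/s.
tᵢ = 2·39.4·2690.4/(1215·2952) = 0.05911 s.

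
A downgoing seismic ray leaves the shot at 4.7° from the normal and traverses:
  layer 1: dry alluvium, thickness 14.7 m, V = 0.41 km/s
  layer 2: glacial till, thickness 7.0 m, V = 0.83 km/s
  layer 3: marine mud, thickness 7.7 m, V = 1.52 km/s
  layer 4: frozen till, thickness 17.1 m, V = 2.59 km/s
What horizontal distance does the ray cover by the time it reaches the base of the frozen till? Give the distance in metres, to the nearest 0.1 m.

p = sin θ₁/V₁ = sin 4.7°/0.41 = 1.9985e-01 s/km is conserved through the stack.
Layer 1: θ = 4.70°; offset = 14.7·tan 4.70° = 1.209 m.
Layer 2: sin θ = p·0.83 = 0.1659 → θ = 9.55°; offset = 7.0·tan 9.55° = 1.177 m.
Layer 3: sin θ = p·1.52 = 0.3038 → θ = 17.68°; offset = 7.7·tan 17.68° = 2.455 m.
Layer 4: sin θ = p·2.59 = 0.5176 → θ = 31.17°; offset = 17.1·tan 31.17° = 10.345 m.
Σ offsets = 15.186 m.

15.2 m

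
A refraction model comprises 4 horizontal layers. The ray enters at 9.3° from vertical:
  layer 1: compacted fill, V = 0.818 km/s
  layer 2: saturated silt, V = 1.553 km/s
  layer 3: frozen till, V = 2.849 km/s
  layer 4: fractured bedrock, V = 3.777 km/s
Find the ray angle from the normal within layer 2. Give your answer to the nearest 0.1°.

Snell's law across each interface conserves sin θ / V, so sin θ_2 = V_2·sin θ₁/V₁.
sin θ_2 = 1.553 × sin 9.3° / 0.818 = 0.3068.
θ_2 = arcsin 0.3068 = 17.87°.

17.9°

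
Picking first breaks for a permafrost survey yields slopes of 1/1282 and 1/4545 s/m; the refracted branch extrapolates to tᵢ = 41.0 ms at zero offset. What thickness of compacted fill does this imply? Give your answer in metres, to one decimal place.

27.4 m

h = tᵢ·V₁·V₂ / (2·√(V₂²−V₁²)).
√(V₂²−V₁²) = √(4545² − 1282²) = 4360.4 m/s.
h = 0.041 s × 1282 × 4545 / (2 × 4360.4) = 27.39 m.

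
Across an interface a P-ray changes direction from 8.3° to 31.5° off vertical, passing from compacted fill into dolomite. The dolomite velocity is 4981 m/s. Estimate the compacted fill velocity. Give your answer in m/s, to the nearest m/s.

1376 m/s

sin 8.3° = 0.1444; sin 31.5° = 0.5225.
V₁ = V₂·(sin θ₁/sin θ₂) = 4981·(0.1444/0.5225) = 1376.15 m/s.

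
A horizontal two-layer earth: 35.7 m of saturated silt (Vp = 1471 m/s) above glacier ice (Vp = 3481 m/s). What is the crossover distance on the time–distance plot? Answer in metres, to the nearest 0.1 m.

θ_c = arcsin(1471/3481) = 25.00°, so cos θ_c = 0.9063 and tᵢ = 2h cos θ_c/V₁ = 0.0440 s.
At crossover x/V₁ = x/V₂ + tᵢ ⇒ x = tᵢ/(1/V₁ − 1/V₂) = 0.04399/(6.7981e-04 − 2.8727e-04) = 112.07 m.

112.1 m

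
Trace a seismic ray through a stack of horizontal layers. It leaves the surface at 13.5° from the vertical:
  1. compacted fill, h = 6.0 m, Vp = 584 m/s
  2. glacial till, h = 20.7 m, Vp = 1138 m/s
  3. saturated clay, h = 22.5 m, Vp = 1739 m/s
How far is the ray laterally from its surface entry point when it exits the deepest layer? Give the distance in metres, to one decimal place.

Apply Snell's law at each interface; in layer i the horizontal offset is hᵢ·tan θᵢ.
Layer 1: θ = 13.50°; offset = 6.0·tan 13.50° = 1.440 m.
Layer 2: sin θ = 1138·sin 13.5°/584 = 0.4549, θ = 27.06°; offset = 20.7·tan 27.06° = 10.574 m.
Layer 3: sin θ = 1739·sin 13.5°/584 = 0.6951, θ = 44.04°; offset = 22.5·tan 44.04° = 21.757 m.
Total horizontal offset = 33.771 m.

33.8 m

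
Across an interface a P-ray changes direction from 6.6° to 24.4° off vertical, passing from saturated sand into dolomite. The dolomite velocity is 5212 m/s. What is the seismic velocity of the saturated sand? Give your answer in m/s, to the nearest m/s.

sin 6.6° = 0.1149; sin 24.4° = 0.4131.
V₁ = V₂·(sin θ₁/sin θ₂) = 5212·(0.1149/0.4131) = 1450.12 m/s.

1450 m/s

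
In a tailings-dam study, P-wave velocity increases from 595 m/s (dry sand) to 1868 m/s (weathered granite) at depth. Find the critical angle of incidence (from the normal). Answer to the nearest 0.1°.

Critical incidence: sin θ_c = V₁/V₂ = 595/1868 = 0.3185.
θ_c = arcsin 0.3185 = 18.57°.

18.6°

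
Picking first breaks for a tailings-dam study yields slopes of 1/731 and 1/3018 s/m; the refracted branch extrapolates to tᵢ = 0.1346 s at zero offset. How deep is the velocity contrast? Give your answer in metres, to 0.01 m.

50.71 m

h = tᵢ·V₁·V₂ / (2·√(V₂²−V₁²)).
√(V₂²−V₁²) = √(3018² − 731²) = 2928.1 m/s.
h = 0.1346 s × 731 × 3018 / (2 × 2928.1) = 50.71 m.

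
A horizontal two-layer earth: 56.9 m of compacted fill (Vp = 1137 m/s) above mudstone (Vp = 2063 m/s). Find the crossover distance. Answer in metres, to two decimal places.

211.55 m

θ_c = arcsin(1137/2063) = 33.45°, so cos θ_c = 0.8344 and tᵢ = 2h cos θ_c/V₁ = 0.0835 s.
At crossover x/V₁ = x/V₂ + tᵢ ⇒ x = tᵢ/(1/V₁ − 1/V₂) = 0.08351/(8.7951e-04 − 4.8473e-04) = 211.55 m.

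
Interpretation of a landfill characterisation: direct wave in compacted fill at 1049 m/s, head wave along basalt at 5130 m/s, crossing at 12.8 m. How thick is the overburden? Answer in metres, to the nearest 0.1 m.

h = (x_cross/2)·√((V₂−V₁)/(V₂+V₁)).
(V₂−V₁)/(V₂+V₁) = (5130−1049)/(5130+1049) = 0.6605; √ = 0.8127.
h = (12.8/2)·0.8127 = 5.20 m.

5.2 m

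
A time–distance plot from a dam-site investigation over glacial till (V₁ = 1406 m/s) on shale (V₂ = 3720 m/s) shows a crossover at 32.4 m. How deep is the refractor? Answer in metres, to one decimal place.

h = (x_cross/2)·√((V₂−V₁)/(V₂+V₁)).
(V₂−V₁)/(V₂+V₁) = (3720−1406)/(3720+1406) = 0.4514; √ = 0.6719.
h = (32.4/2)·0.6719 = 10.88 m.

10.9 m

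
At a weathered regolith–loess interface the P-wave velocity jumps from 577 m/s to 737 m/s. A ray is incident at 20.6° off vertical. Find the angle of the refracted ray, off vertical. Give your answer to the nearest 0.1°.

26.7°

sin θ₁/V₁ = sin θ₂/V₂ ⇒ sin θ₂ = 737·sin 20.6°/577 = 737·0.3518/577 = 0.4494.
θ₂ = sin⁻¹(0.4494) = 26.71° (from vertical).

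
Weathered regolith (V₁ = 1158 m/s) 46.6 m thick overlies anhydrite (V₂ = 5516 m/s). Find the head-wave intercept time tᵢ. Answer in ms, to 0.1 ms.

θ_c = arcsin(V₁/V₂) = arcsin(1158/5516) = 12.12°; cos θ_c = 0.9777.
tᵢ = 2h·cos θ_c / V₁ = 2·46.6·0.9777 / 1158 = 0.07869 s.

78.7 ms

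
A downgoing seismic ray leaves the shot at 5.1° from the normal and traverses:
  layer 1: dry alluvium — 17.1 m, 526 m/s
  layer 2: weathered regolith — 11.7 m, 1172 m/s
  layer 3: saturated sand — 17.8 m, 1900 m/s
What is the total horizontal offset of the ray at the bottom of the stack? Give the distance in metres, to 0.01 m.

Ray parameter p = sin 5.1° / 526 m/s = 1.6900e-04 s/m.
Layer 1: θ = 5.10°; offset = 17.1·tan 5.10° = 1.5261 m.
Layer 2: sin θ = p·1172 = 0.1981 → θ = 11.42°; offset = 11.7·tan 11.42° = 2.3642 m.
Layer 3: sin θ = p·1900 = 0.3211 → θ = 18.73°; offset = 17.8·tan 18.73° = 6.0352 m.
Summing the layer offsets gives 9.9256 m.

9.93 m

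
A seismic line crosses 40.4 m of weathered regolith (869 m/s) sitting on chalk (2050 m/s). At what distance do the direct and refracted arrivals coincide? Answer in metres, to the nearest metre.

x_cross = 2h·√((V₂+V₁)/(V₂−V₁)).
(V₂+V₁)/(V₂−V₁) = (2050+869)/(2050−869) = 2.4716; √ = 1.5721.
x_cross = 2·40.4·1.5721 = 127.03 m.

127 m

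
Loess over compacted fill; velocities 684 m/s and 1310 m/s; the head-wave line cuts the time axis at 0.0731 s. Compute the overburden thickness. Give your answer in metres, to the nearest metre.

29 m

h = tᵢ·V₁·V₂ / (2·√(V₂²−V₁²)).
√(V₂²−V₁²) = √(1310² − 684²) = 1117.2 m/s.
h = 0.0731 s × 684 × 1310 / (2 × 1117.2) = 29.31 m.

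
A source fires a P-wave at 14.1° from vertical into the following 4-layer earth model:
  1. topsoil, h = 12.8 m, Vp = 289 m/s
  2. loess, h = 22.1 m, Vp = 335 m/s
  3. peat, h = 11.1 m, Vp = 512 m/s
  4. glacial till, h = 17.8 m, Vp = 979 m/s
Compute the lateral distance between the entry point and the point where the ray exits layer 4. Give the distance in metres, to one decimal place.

p = sin θ₁/V₁ = sin 14.1°/289 = 8.4296e-04 s/m is conserved through the stack.
Layer 1: θ = 14.10°; offset = 12.8·tan 14.10° = 3.215 m.
Layer 2: sin θ = p·335 = 0.2824 → θ = 16.40°; offset = 22.1·tan 16.40° = 6.506 m.
Layer 3: sin θ = p·512 = 0.4316 → θ = 25.57°; offset = 11.1·tan 25.57° = 5.311 m.
Layer 4: sin θ = p·979 = 0.8253 → θ = 55.61°; offset = 17.8·tan 55.61° = 26.010 m.
Σ offsets = 41.042 m.

41.0 m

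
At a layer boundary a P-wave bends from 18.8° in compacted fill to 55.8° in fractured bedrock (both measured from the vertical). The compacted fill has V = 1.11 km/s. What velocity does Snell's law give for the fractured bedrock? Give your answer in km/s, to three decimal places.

2.849 km/s

sin 18.8° = 0.3223; sin 55.8° = 0.8271.
V₂ = V₁·(sin θ₂/sin θ₁) = 1.11·(0.8271/0.3223) = 2.849 km/s.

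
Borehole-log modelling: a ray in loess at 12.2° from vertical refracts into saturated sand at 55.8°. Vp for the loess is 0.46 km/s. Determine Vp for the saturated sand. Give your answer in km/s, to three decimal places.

Snell's law: sin 12.2°/V₁ = sin 55.8°/V₂.
V₂ = V₁·sin 55.8°/sin 12.2° = 0.46 × 3.9138 = 1.800 km/s.

1.800 km/s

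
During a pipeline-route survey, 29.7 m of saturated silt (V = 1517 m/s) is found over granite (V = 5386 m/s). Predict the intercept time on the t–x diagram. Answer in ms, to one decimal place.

θ_c = arcsin(V₁/V₂) = arcsin(1517/5386) = 16.36°; cos θ_c = 0.9595.
tᵢ = 2h·cos θ_c / V₁ = 2·29.7·0.9595 / 1517 = 0.03757 s.

37.6 ms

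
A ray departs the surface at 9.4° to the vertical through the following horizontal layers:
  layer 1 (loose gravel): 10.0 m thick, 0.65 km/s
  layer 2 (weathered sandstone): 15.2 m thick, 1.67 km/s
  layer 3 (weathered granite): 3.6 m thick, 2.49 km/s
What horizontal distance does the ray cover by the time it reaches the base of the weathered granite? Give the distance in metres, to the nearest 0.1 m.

11.6 m

p = sin θ₁/V₁ = sin 9.4°/0.65 = 2.5127e-01 s/km is conserved through the stack.
Layer 1: θ = 9.40°; offset = 10.0·tan 9.40° = 1.655 m.
Layer 2: sin θ = p·1.67 = 0.4196 → θ = 24.81°; offset = 15.2·tan 24.81° = 7.027 m.
Layer 3: sin θ = p·2.49 = 0.6257 → θ = 38.73°; offset = 3.6·tan 38.73° = 2.887 m.
Summing the layer offsets gives 11.570 m.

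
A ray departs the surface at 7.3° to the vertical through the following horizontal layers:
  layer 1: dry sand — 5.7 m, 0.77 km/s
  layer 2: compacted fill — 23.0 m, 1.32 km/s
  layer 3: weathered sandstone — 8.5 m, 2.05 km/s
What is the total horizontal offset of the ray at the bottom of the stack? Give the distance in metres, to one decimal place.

Ray parameter p = sin 7.3° / 0.77 km/s = 1.6502e-01 s/km.
Layer 1: θ = 7.30°; offset = 5.7·tan 7.30° = 0.730 m.
Layer 2: sin θ = p·1.32 = 0.2178 → θ = 12.58°; offset = 23.0·tan 12.58° = 5.133 m.
Layer 3: sin θ = p·2.05 = 0.3383 → θ = 19.77°; offset = 8.5·tan 19.77° = 3.056 m.
Σ offsets = 8.919 m.

8.9 m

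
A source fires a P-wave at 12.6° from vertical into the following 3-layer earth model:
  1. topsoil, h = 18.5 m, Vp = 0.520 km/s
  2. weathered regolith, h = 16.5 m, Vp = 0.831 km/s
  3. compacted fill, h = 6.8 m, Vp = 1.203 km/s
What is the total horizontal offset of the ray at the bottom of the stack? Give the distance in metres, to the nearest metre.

Apply Snell's law at each interface; in layer i the horizontal offset is hᵢ·tan θᵢ.
Layer 1: θ = 12.60°; offset = 18.5·tan 12.60° = 4.135 m.
Layer 2: sin θ = 0.831·sin 12.6°/0.520 = 0.3486, θ = 20.40°; offset = 16.5·tan 20.40° = 6.137 m.
Layer 3: sin θ = 1.203·sin 12.6°/0.520 = 0.5047, θ = 30.31°; offset = 6.8·tan 30.31° = 3.975 m.
Total horizontal offset = 14.247 m.

14 m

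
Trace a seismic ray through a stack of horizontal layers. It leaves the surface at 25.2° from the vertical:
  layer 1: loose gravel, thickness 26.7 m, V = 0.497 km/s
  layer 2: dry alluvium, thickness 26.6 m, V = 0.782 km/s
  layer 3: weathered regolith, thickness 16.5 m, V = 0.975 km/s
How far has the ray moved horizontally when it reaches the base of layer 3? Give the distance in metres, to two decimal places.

p = sin θ₁/V₁ = sin 25.2°/0.497 = 8.5670e-01 s/km is conserved through the stack.
Layer 1: θ = 25.20°; offset = 26.7·tan 25.20° = 12.5641 m.
Layer 2: sin θ = p·0.782 = 0.6699 → θ = 42.06°; offset = 26.6·tan 42.06° = 24.0032 m.
Layer 3: sin θ = p·0.975 = 0.8353 → θ = 56.65°; offset = 16.5·tan 56.65° = 25.0665 m.
Summing the layer offsets gives 61.6338 m.

61.63 m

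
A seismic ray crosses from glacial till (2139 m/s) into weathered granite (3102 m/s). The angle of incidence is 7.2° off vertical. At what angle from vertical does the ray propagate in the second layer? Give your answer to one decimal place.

10.5°

Snell's law: sin θ₂ = (V₂/V₁)·sin θ₁ = (3102/2139)·sin 7.2° = 0.1818.
θ₂ = arcsin 0.1818 = 10.47° from the normal.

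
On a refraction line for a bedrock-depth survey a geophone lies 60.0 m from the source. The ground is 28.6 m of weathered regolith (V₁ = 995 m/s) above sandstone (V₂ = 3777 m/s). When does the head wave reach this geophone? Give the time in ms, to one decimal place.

71.3 ms

θ_c = arcsin(V₁/V₂) = arcsin(995/3777) = 15.27°, cos θ_c = 0.9647.
Intercept time tᵢ = 2h cos θ_c / V₁ = 2·28.6·0.9647/995 = 0.05546 s.
t = x/V₂ + tᵢ = 60.0/3777 + 0.05546 = 0.07134 s.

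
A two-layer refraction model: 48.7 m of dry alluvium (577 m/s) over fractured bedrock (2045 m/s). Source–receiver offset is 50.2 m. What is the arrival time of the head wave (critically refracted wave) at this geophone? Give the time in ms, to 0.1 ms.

θ_c = arcsin(V₁/V₂) = arcsin(577/2045) = 16.39°, cos θ_c = 0.9594.
Intercept time tᵢ = 2h cos θ_c / V₁ = 2·48.7·0.9594/577 = 0.16195 s.
t = x/V₂ + tᵢ = 50.2/2045 + 0.16195 = 0.18649 s.

186.5 ms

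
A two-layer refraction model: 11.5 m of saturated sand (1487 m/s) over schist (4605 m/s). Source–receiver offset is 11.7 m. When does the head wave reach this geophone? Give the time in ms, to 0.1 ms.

17.2 ms

t = x/V₂ + 2h·√(V₂²−V₁²)/(V₁V₂).
√(V₂²−V₁²) = √(4605²−1487²) = 4358.3 m/s; delay term = 2·11.5·4358.3/(1487·4605) = 0.01464 s.
t = 11.7/4605 + 0.01464 = 0.01718 s.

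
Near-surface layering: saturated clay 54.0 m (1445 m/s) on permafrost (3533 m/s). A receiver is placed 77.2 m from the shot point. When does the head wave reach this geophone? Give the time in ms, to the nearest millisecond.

θ_c = arcsin(V₁/V₂) = arcsin(1445/3533) = 24.14°, cos θ_c = 0.9125.
Intercept time tᵢ = 2h cos θ_c / V₁ = 2·54.0·0.9125/1445 = 0.06820 s.
t = x/V₂ + tᵢ = 77.2/3533 + 0.06820 = 0.09005 s.

90 ms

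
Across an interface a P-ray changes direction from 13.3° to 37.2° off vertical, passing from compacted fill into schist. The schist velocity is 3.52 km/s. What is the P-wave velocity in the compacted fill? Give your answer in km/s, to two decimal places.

1.34 km/s

Snell's law: sin 13.3°/V₁ = sin 37.2°/V₂.
V₁ = V₂·sin 13.3°/sin 37.2° = 3.52 × 0.3805 = 1.34 km/s.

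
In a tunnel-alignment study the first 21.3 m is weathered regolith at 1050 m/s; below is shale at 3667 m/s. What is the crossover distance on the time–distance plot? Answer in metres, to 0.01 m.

θ_c = arcsin(1050/3667) = 16.64°, so cos θ_c = 0.9581 and tᵢ = 2h cos θ_c/V₁ = 0.0389 s.
At crossover x/V₁ = x/V₂ + tᵢ ⇒ x = tᵢ/(1/V₁ − 1/V₂) = 0.03887/(9.5238e-04 − 2.7270e-04) = 57.19 m.

57.19 m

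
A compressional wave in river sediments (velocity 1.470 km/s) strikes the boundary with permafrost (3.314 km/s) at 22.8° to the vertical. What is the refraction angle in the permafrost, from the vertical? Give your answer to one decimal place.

60.9°

Snell's law: sin θ₂ = (V₂/V₁)·sin θ₁ = (3.314/1.470)·sin 22.8° = 0.8736.
θ₂ = arcsin 0.8736 = 60.88° from the normal.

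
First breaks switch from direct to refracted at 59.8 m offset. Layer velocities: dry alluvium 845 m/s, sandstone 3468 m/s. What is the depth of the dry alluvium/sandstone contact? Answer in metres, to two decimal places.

h = (x_cross/2)·√((V₂−V₁)/(V₂+V₁)).
(V₂−V₁)/(V₂+V₁) = (3468−845)/(3468+845) = 0.6082; √ = 0.7798.
h = (59.8/2)·0.7798 = 23.32 m.

23.32 m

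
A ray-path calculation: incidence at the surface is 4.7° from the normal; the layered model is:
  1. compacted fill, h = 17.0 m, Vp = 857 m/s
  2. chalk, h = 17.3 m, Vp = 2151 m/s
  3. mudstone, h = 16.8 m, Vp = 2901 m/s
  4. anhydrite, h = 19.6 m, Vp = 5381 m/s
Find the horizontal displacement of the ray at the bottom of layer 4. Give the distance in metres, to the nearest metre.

22 m

Apply Snell's law at each interface; in layer i the horizontal offset is hᵢ·tan θᵢ.
Layer 1: θ = 4.70°; offset = 17.0·tan 4.70° = 1.398 m.
Layer 2: sin θ = 2151·sin 4.7°/857 = 0.2057, θ = 11.87°; offset = 17.3·tan 11.87° = 3.636 m.
Layer 3: sin θ = 2901·sin 4.7°/857 = 0.2774, θ = 16.10°; offset = 16.8·tan 16.10° = 4.850 m.
Layer 4: sin θ = 5381·sin 4.7°/857 = 0.5145, θ = 30.96°; offset = 19.6·tan 30.96° = 11.760 m.
Summing the layer offsets gives 21.643 m.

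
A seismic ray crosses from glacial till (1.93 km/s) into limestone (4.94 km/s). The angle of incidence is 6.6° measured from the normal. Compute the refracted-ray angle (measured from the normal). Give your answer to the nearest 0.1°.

17.1°

sin θ₁/V₁ = sin θ₂/V₂ ⇒ sin θ₂ = 4.94·sin 6.6°/1.93 = 4.94·0.1149/1.93 = 0.2942.
θ₂ = sin⁻¹(0.2942) = 17.11° (from vertical).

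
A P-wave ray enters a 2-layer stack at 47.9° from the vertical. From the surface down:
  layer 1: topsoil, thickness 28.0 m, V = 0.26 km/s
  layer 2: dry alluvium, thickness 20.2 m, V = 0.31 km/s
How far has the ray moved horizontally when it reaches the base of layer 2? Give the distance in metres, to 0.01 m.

p = sin θ₁/V₁ = sin 47.9°/0.26 = 2.8538e+00 s/km is conserved through the stack.
Layer 1: θ = 47.90°; offset = 28.0·tan 47.90° = 30.9882 m.
Layer 2: sin θ = p·0.31 = 0.8847 → θ = 62.21°; offset = 20.2·tan 62.21° = 38.3292 m.
Σ offsets = 69.3174 m.

69.32 m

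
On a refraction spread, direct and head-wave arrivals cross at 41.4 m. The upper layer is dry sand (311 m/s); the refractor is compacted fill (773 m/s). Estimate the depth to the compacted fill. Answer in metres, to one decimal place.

13.5 m

h = (x_cross/2)·√((V₂−V₁)/(V₂+V₁)).
(V₂−V₁)/(V₂+V₁) = (773−311)/(773+311) = 0.4262; √ = 0.6528.
h = (41.4/2)·0.6528 = 13.51 m.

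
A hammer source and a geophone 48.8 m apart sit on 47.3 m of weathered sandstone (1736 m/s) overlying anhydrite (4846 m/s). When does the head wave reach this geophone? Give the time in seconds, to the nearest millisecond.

0.061 s

t = x/V₂ + 2h·√(V₂²−V₁²)/(V₁V₂).
√(V₂²−V₁²) = √(4846²−1736²) = 4524.4 m/s; delay term = 2·47.3·4524.4/(1736·4846) = 0.05088 s.
t = 48.8/4846 + 0.05088 = 0.06095 s.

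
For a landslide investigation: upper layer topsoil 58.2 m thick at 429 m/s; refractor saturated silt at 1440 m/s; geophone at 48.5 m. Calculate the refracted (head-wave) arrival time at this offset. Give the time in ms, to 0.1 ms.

θ_c = arcsin(V₁/V₂) = arcsin(429/1440) = 17.33°, cos θ_c = 0.9546.
Intercept time tᵢ = 2h cos θ_c / V₁ = 2·58.2·0.9546/429 = 0.25901 s.
t = x/V₂ + tᵢ = 48.5/1440 + 0.25901 = 0.29269 s.

292.7 ms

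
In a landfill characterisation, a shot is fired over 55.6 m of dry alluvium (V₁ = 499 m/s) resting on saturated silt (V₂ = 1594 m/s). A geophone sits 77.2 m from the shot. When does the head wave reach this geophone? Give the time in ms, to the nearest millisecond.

t = x/V₂ + 2h·√(V₂²−V₁²)/(V₁V₂).
√(V₂²−V₁²) = √(1594²−499²) = 1513.9 m/s; delay term = 2·55.6·1513.9/(499·1594) = 0.21164 s.
t = 77.2/1594 + 0.21164 = 0.26008 s.

260 ms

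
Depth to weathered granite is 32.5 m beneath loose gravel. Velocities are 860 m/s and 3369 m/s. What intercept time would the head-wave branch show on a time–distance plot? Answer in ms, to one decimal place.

73.1 ms

tᵢ = 2h·√(V₂²−V₁²)/(V₁V₂).
√(V₂²−V₁²) = √(3369²−860²) = 3257.4 m/s.
tᵢ = 2·32.5·3257.4/(860·3369) = 0.07308 s.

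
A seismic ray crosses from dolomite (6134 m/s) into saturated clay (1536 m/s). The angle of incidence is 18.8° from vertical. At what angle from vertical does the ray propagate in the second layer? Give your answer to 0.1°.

sin θ₁/V₁ = sin θ₂/V₂ ⇒ sin θ₂ = 1536·sin 18.8°/6134 = 1536·0.3223/6134 = 0.0807.
θ₂ = arcsin 0.0807 = 4.63° from the normal.

4.6°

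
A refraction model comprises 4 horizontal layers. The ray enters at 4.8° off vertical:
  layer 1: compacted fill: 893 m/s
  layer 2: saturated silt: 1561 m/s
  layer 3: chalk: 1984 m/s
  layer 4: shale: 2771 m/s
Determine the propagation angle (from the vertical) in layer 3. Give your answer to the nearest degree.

11°

Snell's law across each interface conserves sin θ / V, so sin θ_3 = V_3·sin θ₁/V₁.
sin θ_3 = 1984 × sin 4.8° / 893 = 0.1859.
θ_3 = arcsin 0.1859 = 10.71°.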